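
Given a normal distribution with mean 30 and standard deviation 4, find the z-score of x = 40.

2.5

Step 1: Recall the z-score formula: z = (x - mu) / sigma
Step 2: Substitute values: z = (40 - 30) / 4
Step 3: z = 10 / 4 = 2.5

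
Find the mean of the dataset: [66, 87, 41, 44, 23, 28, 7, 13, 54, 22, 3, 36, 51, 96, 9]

38.6667

Step 1: Sum all values: 66 + 87 + 41 + 44 + 23 + 28 + 7 + 13 + 54 + 22 + 3 + 36 + 51 + 96 + 9 = 580
Step 2: Count the number of values: n = 15
Step 3: Mean = sum / n = 580 / 15 = 38.6667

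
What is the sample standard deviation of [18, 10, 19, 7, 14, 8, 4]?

5.7113

Step 1: Compute the mean: 11.4286
Step 2: Sum of squared deviations from the mean: 195.7143
Step 3: Sample variance = 195.7143 / 6 = 32.619
Step 4: Standard deviation = sqrt(32.619) = 5.7113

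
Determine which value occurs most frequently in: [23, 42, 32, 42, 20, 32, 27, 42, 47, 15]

42

Step 1: Count the frequency of each value:
  15: appears 1 time(s)
  20: appears 1 time(s)
  23: appears 1 time(s)
  27: appears 1 time(s)
  32: appears 2 time(s)
  42: appears 3 time(s)
  47: appears 1 time(s)
Step 2: The value 42 appears most frequently (3 times).
Step 3: Mode = 42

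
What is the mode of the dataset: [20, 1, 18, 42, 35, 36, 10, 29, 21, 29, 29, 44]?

29

Step 1: Count the frequency of each value:
  1: appears 1 time(s)
  10: appears 1 time(s)
  18: appears 1 time(s)
  20: appears 1 time(s)
  21: appears 1 time(s)
  29: appears 3 time(s)
  35: appears 1 time(s)
  36: appears 1 time(s)
  42: appears 1 time(s)
  44: appears 1 time(s)
Step 2: The value 29 appears most frequently (3 times).
Step 3: Mode = 29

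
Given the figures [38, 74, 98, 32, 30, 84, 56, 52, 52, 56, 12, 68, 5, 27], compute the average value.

48.8571

Step 1: Sum all values: 38 + 74 + 98 + 32 + 30 + 84 + 56 + 52 + 52 + 56 + 12 + 68 + 5 + 27 = 684
Step 2: Count the number of values: n = 14
Step 3: Mean = sum / n = 684 / 14 = 48.8571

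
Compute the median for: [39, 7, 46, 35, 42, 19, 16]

35

Step 1: Sort the data in ascending order: [7, 16, 19, 35, 39, 42, 46]
Step 2: The number of values is n = 7.
Step 3: Since n is odd, the median is the middle value at position 4: 35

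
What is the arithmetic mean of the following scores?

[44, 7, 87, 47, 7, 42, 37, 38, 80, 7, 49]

40.4545

Step 1: Sum all values: 44 + 7 + 87 + 47 + 7 + 42 + 37 + 38 + 80 + 7 + 49 = 445
Step 2: Count the number of values: n = 11
Step 3: Mean = sum / n = 445 / 11 = 40.4545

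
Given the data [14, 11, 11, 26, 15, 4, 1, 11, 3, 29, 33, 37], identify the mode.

11

Step 1: Count the frequency of each value:
  1: appears 1 time(s)
  3: appears 1 time(s)
  4: appears 1 time(s)
  11: appears 3 time(s)
  14: appears 1 time(s)
  15: appears 1 time(s)
  26: appears 1 time(s)
  29: appears 1 time(s)
  33: appears 1 time(s)
  37: appears 1 time(s)
Step 2: The value 11 appears most frequently (3 times).
Step 3: Mode = 11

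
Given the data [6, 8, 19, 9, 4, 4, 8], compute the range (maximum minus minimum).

15

Step 1: Identify the maximum value: max = 19
Step 2: Identify the minimum value: min = 4
Step 3: Range = max - min = 19 - 4 = 15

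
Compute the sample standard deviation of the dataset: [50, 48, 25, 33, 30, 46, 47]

10.1887

Step 1: Compute the mean: 39.8571
Step 2: Sum of squared deviations from the mean: 622.8571
Step 3: Sample variance = 622.8571 / 6 = 103.8095
Step 4: Standard deviation = sqrt(103.8095) = 10.1887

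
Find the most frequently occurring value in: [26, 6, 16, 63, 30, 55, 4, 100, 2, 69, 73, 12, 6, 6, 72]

6

Step 1: Count the frequency of each value:
  2: appears 1 time(s)
  4: appears 1 time(s)
  6: appears 3 time(s)
  12: appears 1 time(s)
  16: appears 1 time(s)
  26: appears 1 time(s)
  30: appears 1 time(s)
  55: appears 1 time(s)
  63: appears 1 time(s)
  69: appears 1 time(s)
  72: appears 1 time(s)
  73: appears 1 time(s)
  100: appears 1 time(s)
Step 2: The value 6 appears most frequently (3 times).
Step 3: Mode = 6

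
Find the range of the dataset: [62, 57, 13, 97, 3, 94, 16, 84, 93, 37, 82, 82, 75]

94

Step 1: Identify the maximum value: max = 97
Step 2: Identify the minimum value: min = 3
Step 3: Range = max - min = 97 - 3 = 94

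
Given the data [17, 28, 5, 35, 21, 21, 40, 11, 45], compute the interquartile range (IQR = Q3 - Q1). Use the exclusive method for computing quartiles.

23.5

Step 1: Sort the data: [5, 11, 17, 21, 21, 28, 35, 40, 45]
Step 2: n = 9
Step 3: Using the exclusive quartile method:
  Q1 = 14
  Q2 (median) = 21
  Q3 = 37.5
  IQR = Q3 - Q1 = 37.5 - 14 = 23.5
Step 4: IQR = 23.5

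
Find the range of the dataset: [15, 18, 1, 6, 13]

17

Step 1: Identify the maximum value: max = 18
Step 2: Identify the minimum value: min = 1
Step 3: Range = max - min = 18 - 1 = 17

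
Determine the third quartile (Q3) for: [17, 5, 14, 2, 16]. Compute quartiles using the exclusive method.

16.5

Step 1: Sort the data: [2, 5, 14, 16, 17]
Step 2: n = 5
Step 3: Using the exclusive quartile method:
  Q1 = 3.5
  Q2 (median) = 14
  Q3 = 16.5
  IQR = Q3 - Q1 = 16.5 - 3.5 = 13
Step 4: Q3 = 16.5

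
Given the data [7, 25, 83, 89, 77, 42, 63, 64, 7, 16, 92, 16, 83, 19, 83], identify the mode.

83

Step 1: Count the frequency of each value:
  7: appears 2 time(s)
  16: appears 2 time(s)
  19: appears 1 time(s)
  25: appears 1 time(s)
  42: appears 1 time(s)
  63: appears 1 time(s)
  64: appears 1 time(s)
  77: appears 1 time(s)
  83: appears 3 time(s)
  89: appears 1 time(s)
  92: appears 1 time(s)
Step 2: The value 83 appears most frequently (3 times).
Step 3: Mode = 83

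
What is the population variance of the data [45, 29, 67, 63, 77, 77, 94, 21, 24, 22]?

658.29

Step 1: Compute the mean: (45 + 29 + 67 + 63 + 77 + 77 + 94 + 21 + 24 + 22) / 10 = 51.9
Step 2: Compute squared deviations from the mean:
  (45 - 51.9)^2 = 47.61
  (29 - 51.9)^2 = 524.41
  (67 - 51.9)^2 = 228.01
  (63 - 51.9)^2 = 123.21
  (77 - 51.9)^2 = 630.01
  (77 - 51.9)^2 = 630.01
  (94 - 51.9)^2 = 1772.41
  (21 - 51.9)^2 = 954.81
  (24 - 51.9)^2 = 778.41
  (22 - 51.9)^2 = 894.01
Step 3: Sum of squared deviations = 6582.9
Step 4: Population variance = 6582.9 / 10 = 658.29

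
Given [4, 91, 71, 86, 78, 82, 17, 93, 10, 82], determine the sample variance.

1289.3778

Step 1: Compute the mean: (4 + 91 + 71 + 86 + 78 + 82 + 17 + 93 + 10 + 82) / 10 = 61.4
Step 2: Compute squared deviations from the mean:
  (4 - 61.4)^2 = 3294.76
  (91 - 61.4)^2 = 876.16
  (71 - 61.4)^2 = 92.16
  (86 - 61.4)^2 = 605.16
  (78 - 61.4)^2 = 275.56
  (82 - 61.4)^2 = 424.36
  (17 - 61.4)^2 = 1971.36
  (93 - 61.4)^2 = 998.56
  (10 - 61.4)^2 = 2641.96
  (82 - 61.4)^2 = 424.36
Step 3: Sum of squared deviations = 11604.4
Step 4: Sample variance = 11604.4 / 9 = 1289.3778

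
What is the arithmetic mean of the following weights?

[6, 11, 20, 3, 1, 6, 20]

9.5714

Step 1: Sum all values: 6 + 11 + 20 + 3 + 1 + 6 + 20 = 67
Step 2: Count the number of values: n = 7
Step 3: Mean = sum / n = 67 / 7 = 9.5714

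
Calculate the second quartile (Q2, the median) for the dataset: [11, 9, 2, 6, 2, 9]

7.5

Step 1: Sort the data: [2, 2, 6, 9, 9, 11]
Step 2: n = 6
Step 3: Q2 is the median. Since n is even, it is the average of the values at positions 3 and 4:
  Q2 = (6 + 9) / 2 = 7.5
Step 4: Q2 = 7.5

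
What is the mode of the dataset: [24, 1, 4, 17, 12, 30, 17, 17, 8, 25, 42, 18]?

17

Step 1: Count the frequency of each value:
  1: appears 1 time(s)
  4: appears 1 time(s)
  8: appears 1 time(s)
  12: appears 1 time(s)
  17: appears 3 time(s)
  18: appears 1 time(s)
  24: appears 1 time(s)
  25: appears 1 time(s)
  30: appears 1 time(s)
  42: appears 1 time(s)
Step 2: The value 17 appears most frequently (3 times).
Step 3: Mode = 17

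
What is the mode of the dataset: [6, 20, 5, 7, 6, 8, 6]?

6

Step 1: Count the frequency of each value:
  5: appears 1 time(s)
  6: appears 3 time(s)
  7: appears 1 time(s)
  8: appears 1 time(s)
  20: appears 1 time(s)
Step 2: The value 6 appears most frequently (3 times).
Step 3: Mode = 6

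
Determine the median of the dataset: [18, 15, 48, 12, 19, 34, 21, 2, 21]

19

Step 1: Sort the data in ascending order: [2, 12, 15, 18, 19, 21, 21, 34, 48]
Step 2: The number of values is n = 9.
Step 3: Since n is odd, the median is the middle value at position 5: 19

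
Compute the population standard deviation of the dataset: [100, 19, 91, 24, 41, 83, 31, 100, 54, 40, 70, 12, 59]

29.7021

Step 1: Compute the mean: 55.6923
Step 2: Sum of squared deviations from the mean: 11468.7692
Step 3: Population variance = 11468.7692 / 13 = 882.213
Step 4: Standard deviation = sqrt(882.213) = 29.7021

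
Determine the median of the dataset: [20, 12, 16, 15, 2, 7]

13.5

Step 1: Sort the data in ascending order: [2, 7, 12, 15, 16, 20]
Step 2: The number of values is n = 6.
Step 3: Since n is even, the median is the average of positions 3 and 4:
  Median = (12 + 15) / 2 = 13.5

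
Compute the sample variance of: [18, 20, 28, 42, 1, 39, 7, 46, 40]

263.1944

Step 1: Compute the mean: (18 + 20 + 28 + 42 + 1 + 39 + 7 + 46 + 40) / 9 = 26.7778
Step 2: Compute squared deviations from the mean:
  (18 - 26.7778)^2 = 77.0494
  (20 - 26.7778)^2 = 45.9383
  (28 - 26.7778)^2 = 1.4938
  (42 - 26.7778)^2 = 231.716
  (1 - 26.7778)^2 = 664.4938
  (39 - 26.7778)^2 = 149.3827
  (7 - 26.7778)^2 = 391.1605
  (46 - 26.7778)^2 = 369.4938
  (40 - 26.7778)^2 = 174.8272
Step 3: Sum of squared deviations = 2105.5556
Step 4: Sample variance = 2105.5556 / 8 = 263.1944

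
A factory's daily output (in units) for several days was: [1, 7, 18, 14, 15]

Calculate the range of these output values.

17

Step 1: Identify the maximum value: max = 18
Step 2: Identify the minimum value: min = 1
Step 3: Range = max - min = 18 - 1 = 17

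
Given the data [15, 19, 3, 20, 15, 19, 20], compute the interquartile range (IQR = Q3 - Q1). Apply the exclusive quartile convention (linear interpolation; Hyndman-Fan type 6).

5

Step 1: Sort the data: [3, 15, 15, 19, 19, 20, 20]
Step 2: n = 7
Step 3: Using the exclusive quartile method:
  Q1 = 15
  Q2 (median) = 19
  Q3 = 20
  IQR = Q3 - Q1 = 20 - 15 = 5
Step 4: IQR = 5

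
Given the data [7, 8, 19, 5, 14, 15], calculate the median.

11

Step 1: Sort the data in ascending order: [5, 7, 8, 14, 15, 19]
Step 2: The number of values is n = 6.
Step 3: Since n is even, the median is the average of positions 3 and 4:
  Median = (8 + 14) / 2 = 11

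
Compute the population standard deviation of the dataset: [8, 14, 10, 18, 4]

4.8332

Step 1: Compute the mean: 10.8
Step 2: Sum of squared deviations from the mean: 116.8
Step 3: Population variance = 116.8 / 5 = 23.36
Step 4: Standard deviation = sqrt(23.36) = 4.8332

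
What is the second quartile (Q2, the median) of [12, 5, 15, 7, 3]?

7

Step 1: Sort the data: [3, 5, 7, 12, 15]
Step 2: n = 5
Step 3: Q2 is the median. Since n is odd, it is the middle value at position 3: 7
Step 4: Q2 = 7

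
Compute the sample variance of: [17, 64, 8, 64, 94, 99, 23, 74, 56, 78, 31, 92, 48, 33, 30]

876.9238

Step 1: Compute the mean: (17 + 64 + 8 + 64 + 94 + 99 + 23 + 74 + 56 + 78 + 31 + 92 + 48 + 33 + 30) / 15 = 54.0667
Step 2: Compute squared deviations from the mean:
  (17 - 54.0667)^2 = 1373.9378
  (64 - 54.0667)^2 = 98.6711
  (8 - 54.0667)^2 = 2122.1378
  (64 - 54.0667)^2 = 98.6711
  (94 - 54.0667)^2 = 1594.6711
  (99 - 54.0667)^2 = 2019.0044
  (23 - 54.0667)^2 = 965.1378
  (74 - 54.0667)^2 = 397.3378
  (56 - 54.0667)^2 = 3.7378
  (78 - 54.0667)^2 = 572.8044
  (31 - 54.0667)^2 = 532.0711
  (92 - 54.0667)^2 = 1438.9378
  (48 - 54.0667)^2 = 36.8044
  (33 - 54.0667)^2 = 443.8044
  (30 - 54.0667)^2 = 579.2044
Step 3: Sum of squared deviations = 12276.9333
Step 4: Sample variance = 12276.9333 / 14 = 876.9238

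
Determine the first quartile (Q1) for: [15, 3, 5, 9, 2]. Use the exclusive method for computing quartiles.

2.5

Step 1: Sort the data: [2, 3, 5, 9, 15]
Step 2: n = 5
Step 3: Using the exclusive quartile method:
  Q1 = 2.5
  Q2 (median) = 5
  Q3 = 12
  IQR = Q3 - Q1 = 12 - 2.5 = 9.5
Step 4: Q1 = 2.5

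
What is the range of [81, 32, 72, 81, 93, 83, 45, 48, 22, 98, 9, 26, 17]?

89

Step 1: Identify the maximum value: max = 98
Step 2: Identify the minimum value: min = 9
Step 3: Range = max - min = 98 - 9 = 89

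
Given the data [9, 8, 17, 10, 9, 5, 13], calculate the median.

9

Step 1: Sort the data in ascending order: [5, 8, 9, 9, 10, 13, 17]
Step 2: The number of values is n = 7.
Step 3: Since n is odd, the median is the middle value at position 4: 9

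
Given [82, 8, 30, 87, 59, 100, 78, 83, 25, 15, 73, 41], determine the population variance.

910.3542

Step 1: Compute the mean: (82 + 8 + 30 + 87 + 59 + 100 + 78 + 83 + 25 + 15 + 73 + 41) / 12 = 56.75
Step 2: Compute squared deviations from the mean:
  (82 - 56.75)^2 = 637.5625
  (8 - 56.75)^2 = 2376.5625
  (30 - 56.75)^2 = 715.5625
  (87 - 56.75)^2 = 915.0625
  (59 - 56.75)^2 = 5.0625
  (100 - 56.75)^2 = 1870.5625
  (78 - 56.75)^2 = 451.5625
  (83 - 56.75)^2 = 689.0625
  (25 - 56.75)^2 = 1008.0625
  (15 - 56.75)^2 = 1743.0625
  (73 - 56.75)^2 = 264.0625
  (41 - 56.75)^2 = 248.0625
Step 3: Sum of squared deviations = 10924.25
Step 4: Population variance = 10924.25 / 12 = 910.3542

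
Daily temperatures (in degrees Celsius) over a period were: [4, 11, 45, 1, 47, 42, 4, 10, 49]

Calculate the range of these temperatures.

48

Step 1: Identify the maximum value: max = 49
Step 2: Identify the minimum value: min = 1
Step 3: Range = max - min = 49 - 1 = 48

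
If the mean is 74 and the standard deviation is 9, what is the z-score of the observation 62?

-1.3333

Step 1: Recall the z-score formula: z = (x - mu) / sigma
Step 2: Substitute values: z = (62 - 74) / 9
Step 3: z = -12 / 9 = -1.3333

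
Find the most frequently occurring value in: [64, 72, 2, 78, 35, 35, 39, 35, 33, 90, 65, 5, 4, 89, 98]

35

Step 1: Count the frequency of each value:
  2: appears 1 time(s)
  4: appears 1 time(s)
  5: appears 1 time(s)
  33: appears 1 time(s)
  35: appears 3 time(s)
  39: appears 1 time(s)
  64: appears 1 time(s)
  65: appears 1 time(s)
  72: appears 1 time(s)
  78: appears 1 time(s)
  89: appears 1 time(s)
  90: appears 1 time(s)
  98: appears 1 time(s)
Step 2: The value 35 appears most frequently (3 times).
Step 3: Mode = 35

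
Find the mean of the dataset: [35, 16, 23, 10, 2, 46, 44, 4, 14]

21.5556

Step 1: Sum all values: 35 + 16 + 23 + 10 + 2 + 46 + 44 + 4 + 14 = 194
Step 2: Count the number of values: n = 9
Step 3: Mean = sum / n = 194 / 9 = 21.5556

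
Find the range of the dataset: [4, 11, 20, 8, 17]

16

Step 1: Identify the maximum value: max = 20
Step 2: Identify the minimum value: min = 4
Step 3: Range = max - min = 20 - 4 = 16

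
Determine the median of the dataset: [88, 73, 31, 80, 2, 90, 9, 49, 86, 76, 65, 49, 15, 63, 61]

63

Step 1: Sort the data in ascending order: [2, 9, 15, 31, 49, 49, 61, 63, 65, 73, 76, 80, 86, 88, 90]
Step 2: The number of values is n = 15.
Step 3: Since n is odd, the median is the middle value at position 8: 63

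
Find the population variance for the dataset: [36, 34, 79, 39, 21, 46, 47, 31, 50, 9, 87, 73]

502.3333

Step 1: Compute the mean: (36 + 34 + 79 + 39 + 21 + 46 + 47 + 31 + 50 + 9 + 87 + 73) / 12 = 46
Step 2: Compute squared deviations from the mean:
  (36 - 46)^2 = 100
  (34 - 46)^2 = 144
  (79 - 46)^2 = 1089
  (39 - 46)^2 = 49
  (21 - 46)^2 = 625
  (46 - 46)^2 = 0
  (47 - 46)^2 = 1
  (31 - 46)^2 = 225
  (50 - 46)^2 = 16
  (9 - 46)^2 = 1369
  (87 - 46)^2 = 1681
  (73 - 46)^2 = 729
Step 3: Sum of squared deviations = 6028
Step 4: Population variance = 6028 / 12 = 502.3333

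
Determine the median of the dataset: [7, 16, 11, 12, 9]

11

Step 1: Sort the data in ascending order: [7, 9, 11, 12, 16]
Step 2: The number of values is n = 5.
Step 3: Since n is odd, the median is the middle value at position 3: 11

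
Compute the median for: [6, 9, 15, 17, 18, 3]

12

Step 1: Sort the data in ascending order: [3, 6, 9, 15, 17, 18]
Step 2: The number of values is n = 6.
Step 3: Since n is even, the median is the average of positions 3 and 4:
  Median = (9 + 15) / 2 = 12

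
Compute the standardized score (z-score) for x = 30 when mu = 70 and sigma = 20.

-2

Step 1: Recall the z-score formula: z = (x - mu) / sigma
Step 2: Substitute values: z = (30 - 70) / 20
Step 3: z = -40 / 20 = -2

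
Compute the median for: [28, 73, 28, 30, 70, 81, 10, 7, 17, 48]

29

Step 1: Sort the data in ascending order: [7, 10, 17, 28, 28, 30, 48, 70, 73, 81]
Step 2: The number of values is n = 10.
Step 3: Since n is even, the median is the average of positions 5 and 6:
  Median = (28 + 30) / 2 = 29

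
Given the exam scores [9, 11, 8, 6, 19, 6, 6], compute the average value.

9.2857

Step 1: Sum all values: 9 + 11 + 8 + 6 + 19 + 6 + 6 = 65
Step 2: Count the number of values: n = 7
Step 3: Mean = sum / n = 65 / 7 = 9.2857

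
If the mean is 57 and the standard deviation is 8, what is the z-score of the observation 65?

1

Step 1: Recall the z-score formula: z = (x - mu) / sigma
Step 2: Substitute values: z = (65 - 57) / 8
Step 3: z = 8 / 8 = 1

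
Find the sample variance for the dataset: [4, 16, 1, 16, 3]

54.5

Step 1: Compute the mean: (4 + 16 + 1 + 16 + 3) / 5 = 8
Step 2: Compute squared deviations from the mean:
  (4 - 8)^2 = 16
  (16 - 8)^2 = 64
  (1 - 8)^2 = 49
  (16 - 8)^2 = 64
  (3 - 8)^2 = 25
Step 3: Sum of squared deviations = 218
Step 4: Sample variance = 218 / 4 = 54.5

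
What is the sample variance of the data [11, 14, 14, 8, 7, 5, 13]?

13.2381

Step 1: Compute the mean: (11 + 14 + 14 + 8 + 7 + 5 + 13) / 7 = 10.2857
Step 2: Compute squared deviations from the mean:
  (11 - 10.2857)^2 = 0.5102
  (14 - 10.2857)^2 = 13.7959
  (14 - 10.2857)^2 = 13.7959
  (8 - 10.2857)^2 = 5.2245
  (7 - 10.2857)^2 = 10.7959
  (5 - 10.2857)^2 = 27.9388
  (13 - 10.2857)^2 = 7.3673
Step 3: Sum of squared deviations = 79.4286
Step 4: Sample variance = 79.4286 / 6 = 13.2381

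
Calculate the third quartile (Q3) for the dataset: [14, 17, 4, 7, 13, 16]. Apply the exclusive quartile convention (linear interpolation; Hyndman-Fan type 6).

16.25

Step 1: Sort the data: [4, 7, 13, 14, 16, 17]
Step 2: n = 6
Step 3: Using the exclusive quartile method:
  Q1 = 6.25
  Q2 (median) = 13.5
  Q3 = 16.25
  IQR = Q3 - Q1 = 16.25 - 6.25 = 10
Step 4: Q3 = 16.25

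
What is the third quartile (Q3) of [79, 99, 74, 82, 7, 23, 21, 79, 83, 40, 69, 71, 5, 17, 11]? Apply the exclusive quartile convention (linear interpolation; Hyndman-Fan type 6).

79

Step 1: Sort the data: [5, 7, 11, 17, 21, 23, 40, 69, 71, 74, 79, 79, 82, 83, 99]
Step 2: n = 15
Step 3: Using the exclusive quartile method:
  Q1 = 17
  Q2 (median) = 69
  Q3 = 79
  IQR = Q3 - Q1 = 79 - 17 = 62
Step 4: Q3 = 79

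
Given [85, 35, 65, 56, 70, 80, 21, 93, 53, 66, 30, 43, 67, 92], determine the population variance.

480.6939

Step 1: Compute the mean: (85 + 35 + 65 + 56 + 70 + 80 + 21 + 93 + 53 + 66 + 30 + 43 + 67 + 92) / 14 = 61.1429
Step 2: Compute squared deviations from the mean:
  (85 - 61.1429)^2 = 569.1633
  (35 - 61.1429)^2 = 683.449
  (65 - 61.1429)^2 = 14.8776
  (56 - 61.1429)^2 = 26.449
  (70 - 61.1429)^2 = 78.449
  (80 - 61.1429)^2 = 355.5918
  (21 - 61.1429)^2 = 1611.449
  (93 - 61.1429)^2 = 1014.8776
  (53 - 61.1429)^2 = 66.3061
  (66 - 61.1429)^2 = 23.5918
  (30 - 61.1429)^2 = 969.8776
  (43 - 61.1429)^2 = 329.1633
  (67 - 61.1429)^2 = 34.3061
  (92 - 61.1429)^2 = 952.1633
Step 3: Sum of squared deviations = 6729.7143
Step 4: Population variance = 6729.7143 / 14 = 480.6939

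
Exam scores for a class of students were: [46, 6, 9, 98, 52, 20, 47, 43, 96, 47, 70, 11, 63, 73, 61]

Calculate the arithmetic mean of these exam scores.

49.4667

Step 1: Sum all values: 46 + 6 + 9 + 98 + 52 + 20 + 47 + 43 + 96 + 47 + 70 + 11 + 63 + 73 + 61 = 742
Step 2: Count the number of values: n = 15
Step 3: Mean = sum / n = 742 / 15 = 49.4667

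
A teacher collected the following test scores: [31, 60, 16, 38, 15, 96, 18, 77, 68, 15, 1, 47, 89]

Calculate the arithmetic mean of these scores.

43.9231

Step 1: Sum all values: 31 + 60 + 16 + 38 + 15 + 96 + 18 + 77 + 68 + 15 + 1 + 47 + 89 = 571
Step 2: Count the number of values: n = 13
Step 3: Mean = sum / n = 571 / 13 = 43.9231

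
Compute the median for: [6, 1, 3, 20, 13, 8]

7

Step 1: Sort the data in ascending order: [1, 3, 6, 8, 13, 20]
Step 2: The number of values is n = 6.
Step 3: Since n is even, the median is the average of positions 3 and 4:
  Median = (6 + 8) / 2 = 7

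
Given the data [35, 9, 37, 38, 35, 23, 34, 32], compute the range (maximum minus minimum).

29

Step 1: Identify the maximum value: max = 38
Step 2: Identify the minimum value: min = 9
Step 3: Range = max - min = 38 - 9 = 29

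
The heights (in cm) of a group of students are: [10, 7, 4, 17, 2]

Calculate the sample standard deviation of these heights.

5.8737

Step 1: Compute the mean: 8
Step 2: Sum of squared deviations from the mean: 138
Step 3: Sample variance = 138 / 4 = 34.5
Step 4: Standard deviation = sqrt(34.5) = 5.8737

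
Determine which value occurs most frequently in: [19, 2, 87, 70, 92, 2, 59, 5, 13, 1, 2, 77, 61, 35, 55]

2

Step 1: Count the frequency of each value:
  1: appears 1 time(s)
  2: appears 3 time(s)
  5: appears 1 time(s)
  13: appears 1 time(s)
  19: appears 1 time(s)
  35: appears 1 time(s)
  55: appears 1 time(s)
  59: appears 1 time(s)
  61: appears 1 time(s)
  70: appears 1 time(s)
  77: appears 1 time(s)
  87: appears 1 time(s)
  92: appears 1 time(s)
Step 2: The value 2 appears most frequently (3 times).
Step 3: Mode = 2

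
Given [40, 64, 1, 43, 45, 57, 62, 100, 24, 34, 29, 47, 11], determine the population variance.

592.4379

Step 1: Compute the mean: (40 + 64 + 1 + 43 + 45 + 57 + 62 + 100 + 24 + 34 + 29 + 47 + 11) / 13 = 42.8462
Step 2: Compute squared deviations from the mean:
  (40 - 42.8462)^2 = 8.1006
  (64 - 42.8462)^2 = 447.4852
  (1 - 42.8462)^2 = 1751.1006
  (43 - 42.8462)^2 = 0.0237
  (45 - 42.8462)^2 = 4.6391
  (57 - 42.8462)^2 = 200.3314
  (62 - 42.8462)^2 = 366.8698
  (100 - 42.8462)^2 = 3266.5621
  (24 - 42.8462)^2 = 355.1775
  (34 - 42.8462)^2 = 78.2544
  (29 - 42.8462)^2 = 191.716
  (47 - 42.8462)^2 = 17.2544
  (11 - 42.8462)^2 = 1014.1775
Step 3: Sum of squared deviations = 7701.6923
Step 4: Population variance = 7701.6923 / 13 = 592.4379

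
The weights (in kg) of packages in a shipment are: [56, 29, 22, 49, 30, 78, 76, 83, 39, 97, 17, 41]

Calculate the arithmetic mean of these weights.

51.4167

Step 1: Sum all values: 56 + 29 + 22 + 49 + 30 + 78 + 76 + 83 + 39 + 97 + 17 + 41 = 617
Step 2: Count the number of values: n = 12
Step 3: Mean = sum / n = 617 / 12 = 51.4167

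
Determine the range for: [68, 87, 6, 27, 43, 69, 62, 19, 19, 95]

89

Step 1: Identify the maximum value: max = 95
Step 2: Identify the minimum value: min = 6
Step 3: Range = max - min = 95 - 6 = 89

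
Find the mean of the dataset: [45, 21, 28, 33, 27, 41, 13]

29.7143

Step 1: Sum all values: 45 + 21 + 28 + 33 + 27 + 41 + 13 = 208
Step 2: Count the number of values: n = 7
Step 3: Mean = sum / n = 208 / 7 = 29.7143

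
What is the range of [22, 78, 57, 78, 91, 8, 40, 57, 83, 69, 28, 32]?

83

Step 1: Identify the maximum value: max = 91
Step 2: Identify the minimum value: min = 8
Step 3: Range = max - min = 91 - 8 = 83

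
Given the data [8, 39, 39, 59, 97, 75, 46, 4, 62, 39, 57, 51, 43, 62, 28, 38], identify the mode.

39

Step 1: Count the frequency of each value:
  4: appears 1 time(s)
  8: appears 1 time(s)
  28: appears 1 time(s)
  38: appears 1 time(s)
  39: appears 3 time(s)
  43: appears 1 time(s)
  46: appears 1 time(s)
  51: appears 1 time(s)
  57: appears 1 time(s)
  59: appears 1 time(s)
  62: appears 2 time(s)
  75: appears 1 time(s)
  97: appears 1 time(s)
Step 2: The value 39 appears most frequently (3 times).
Step 3: Mode = 39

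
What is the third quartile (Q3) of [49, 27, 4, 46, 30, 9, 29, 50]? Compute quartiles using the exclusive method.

48.25

Step 1: Sort the data: [4, 9, 27, 29, 30, 46, 49, 50]
Step 2: n = 8
Step 3: Using the exclusive quartile method:
  Q1 = 13.5
  Q2 (median) = 29.5
  Q3 = 48.25
  IQR = Q3 - Q1 = 48.25 - 13.5 = 34.75
Step 4: Q3 = 48.25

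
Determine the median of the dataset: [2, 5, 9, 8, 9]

8

Step 1: Sort the data in ascending order: [2, 5, 8, 9, 9]
Step 2: The number of values is n = 5.
Step 3: Since n is odd, the median is the middle value at position 3: 8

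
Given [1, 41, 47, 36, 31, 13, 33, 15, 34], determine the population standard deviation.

14.0905

Step 1: Compute the mean: 27.8889
Step 2: Sum of squared deviations from the mean: 1786.8889
Step 3: Population variance = 1786.8889 / 9 = 198.5432
Step 4: Standard deviation = sqrt(198.5432) = 14.0905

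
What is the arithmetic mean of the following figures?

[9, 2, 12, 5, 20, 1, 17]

9.4286

Step 1: Sum all values: 9 + 2 + 12 + 5 + 20 + 1 + 17 = 66
Step 2: Count the number of values: n = 7
Step 3: Mean = sum / n = 66 / 7 = 9.4286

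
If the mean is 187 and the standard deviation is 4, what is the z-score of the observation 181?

-1.5

Step 1: Recall the z-score formula: z = (x - mu) / sigma
Step 2: Substitute values: z = (181 - 187) / 4
Step 3: z = -6 / 4 = -1.5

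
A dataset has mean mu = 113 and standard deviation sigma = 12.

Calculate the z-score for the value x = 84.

-2.4167

Step 1: Recall the z-score formula: z = (x - mu) / sigma
Step 2: Substitute values: z = (84 - 113) / 12
Step 3: z = -29 / 12 = -2.4167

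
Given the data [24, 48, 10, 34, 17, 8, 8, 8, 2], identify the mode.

8

Step 1: Count the frequency of each value:
  2: appears 1 time(s)
  8: appears 3 time(s)
  10: appears 1 time(s)
  17: appears 1 time(s)
  24: appears 1 time(s)
  34: appears 1 time(s)
  48: appears 1 time(s)
Step 2: The value 8 appears most frequently (3 times).
Step 3: Mode = 8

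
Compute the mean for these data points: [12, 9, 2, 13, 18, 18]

12

Step 1: Sum all values: 12 + 9 + 2 + 13 + 18 + 18 = 72
Step 2: Count the number of values: n = 6
Step 3: Mean = sum / n = 72 / 6 = 12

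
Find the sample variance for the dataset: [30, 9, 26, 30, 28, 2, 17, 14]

112.5714

Step 1: Compute the mean: (30 + 9 + 26 + 30 + 28 + 2 + 17 + 14) / 8 = 19.5
Step 2: Compute squared deviations from the mean:
  (30 - 19.5)^2 = 110.25
  (9 - 19.5)^2 = 110.25
  (26 - 19.5)^2 = 42.25
  (30 - 19.5)^2 = 110.25
  (28 - 19.5)^2 = 72.25
  (2 - 19.5)^2 = 306.25
  (17 - 19.5)^2 = 6.25
  (14 - 19.5)^2 = 30.25
Step 3: Sum of squared deviations = 788
Step 4: Sample variance = 788 / 7 = 112.5714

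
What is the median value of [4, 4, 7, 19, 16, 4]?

5.5

Step 1: Sort the data in ascending order: [4, 4, 4, 7, 16, 19]
Step 2: The number of values is n = 6.
Step 3: Since n is even, the median is the average of positions 3 and 4:
  Median = (4 + 7) / 2 = 5.5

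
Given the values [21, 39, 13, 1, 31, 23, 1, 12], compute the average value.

17.625

Step 1: Sum all values: 21 + 39 + 13 + 1 + 31 + 23 + 1 + 12 = 141
Step 2: Count the number of values: n = 8
Step 3: Mean = sum / n = 141 / 8 = 17.625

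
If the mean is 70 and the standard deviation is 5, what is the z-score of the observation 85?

3

Step 1: Recall the z-score formula: z = (x - mu) / sigma
Step 2: Substitute values: z = (85 - 70) / 5
Step 3: z = 15 / 5 = 3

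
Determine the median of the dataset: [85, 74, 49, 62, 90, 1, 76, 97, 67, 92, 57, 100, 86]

76

Step 1: Sort the data in ascending order: [1, 49, 57, 62, 67, 74, 76, 85, 86, 90, 92, 97, 100]
Step 2: The number of values is n = 13.
Step 3: Since n is odd, the median is the middle value at position 7: 76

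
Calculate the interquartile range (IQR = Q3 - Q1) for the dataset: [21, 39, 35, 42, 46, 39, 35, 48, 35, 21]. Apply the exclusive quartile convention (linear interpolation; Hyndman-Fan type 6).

11.5

Step 1: Sort the data: [21, 21, 35, 35, 35, 39, 39, 42, 46, 48]
Step 2: n = 10
Step 3: Using the exclusive quartile method:
  Q1 = 31.5
  Q2 (median) = 37
  Q3 = 43
  IQR = Q3 - Q1 = 43 - 31.5 = 11.5
Step 4: IQR = 11.5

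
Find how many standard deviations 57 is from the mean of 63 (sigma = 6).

-1

Step 1: Recall the z-score formula: z = (x - mu) / sigma
Step 2: Substitute values: z = (57 - 63) / 6
Step 3: z = -6 / 6 = -1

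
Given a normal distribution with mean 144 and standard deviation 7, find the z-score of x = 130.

-2

Step 1: Recall the z-score formula: z = (x - mu) / sigma
Step 2: Substitute values: z = (130 - 144) / 7
Step 3: z = -14 / 7 = -2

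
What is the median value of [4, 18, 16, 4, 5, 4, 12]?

5

Step 1: Sort the data in ascending order: [4, 4, 4, 5, 12, 16, 18]
Step 2: The number of values is n = 7.
Step 3: Since n is odd, the median is the middle value at position 4: 5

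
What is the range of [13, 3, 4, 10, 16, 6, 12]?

13

Step 1: Identify the maximum value: max = 16
Step 2: Identify the minimum value: min = 3
Step 3: Range = max - min = 16 - 3 = 13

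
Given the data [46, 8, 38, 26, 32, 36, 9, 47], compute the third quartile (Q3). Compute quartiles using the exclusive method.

44

Step 1: Sort the data: [8, 9, 26, 32, 36, 38, 46, 47]
Step 2: n = 8
Step 3: Using the exclusive quartile method:
  Q1 = 13.25
  Q2 (median) = 34
  Q3 = 44
  IQR = Q3 - Q1 = 44 - 13.25 = 30.75
Step 4: Q3 = 44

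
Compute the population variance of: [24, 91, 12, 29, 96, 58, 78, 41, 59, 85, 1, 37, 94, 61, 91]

942.5156

Step 1: Compute the mean: (24 + 91 + 12 + 29 + 96 + 58 + 78 + 41 + 59 + 85 + 1 + 37 + 94 + 61 + 91) / 15 = 57.1333
Step 2: Compute squared deviations from the mean:
  (24 - 57.1333)^2 = 1097.8178
  (91 - 57.1333)^2 = 1146.9511
  (12 - 57.1333)^2 = 2037.0178
  (29 - 57.1333)^2 = 791.4844
  (96 - 57.1333)^2 = 1510.6178
  (58 - 57.1333)^2 = 0.7511
  (78 - 57.1333)^2 = 435.4178
  (41 - 57.1333)^2 = 260.2844
  (59 - 57.1333)^2 = 3.4844
  (85 - 57.1333)^2 = 776.5511
  (1 - 57.1333)^2 = 3150.9511
  (37 - 57.1333)^2 = 405.3511
  (94 - 57.1333)^2 = 1359.1511
  (61 - 57.1333)^2 = 14.9511
  (91 - 57.1333)^2 = 1146.9511
Step 3: Sum of squared deviations = 14137.7333
Step 4: Population variance = 14137.7333 / 15 = 942.5156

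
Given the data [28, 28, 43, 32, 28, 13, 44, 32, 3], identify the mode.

28

Step 1: Count the frequency of each value:
  3: appears 1 time(s)
  13: appears 1 time(s)
  28: appears 3 time(s)
  32: appears 2 time(s)
  43: appears 1 time(s)
  44: appears 1 time(s)
Step 2: The value 28 appears most frequently (3 times).
Step 3: Mode = 28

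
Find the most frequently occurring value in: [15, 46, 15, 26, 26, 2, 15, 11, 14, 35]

15

Step 1: Count the frequency of each value:
  2: appears 1 time(s)
  11: appears 1 time(s)
  14: appears 1 time(s)
  15: appears 3 time(s)
  26: appears 2 time(s)
  35: appears 1 time(s)
  46: appears 1 time(s)
Step 2: The value 15 appears most frequently (3 times).
Step 3: Mode = 15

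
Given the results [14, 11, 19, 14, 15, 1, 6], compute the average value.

11.4286

Step 1: Sum all values: 14 + 11 + 19 + 14 + 15 + 1 + 6 = 80
Step 2: Count the number of values: n = 7
Step 3: Mean = sum / n = 80 / 7 = 11.4286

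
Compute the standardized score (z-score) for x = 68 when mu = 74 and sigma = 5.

-1.2

Step 1: Recall the z-score formula: z = (x - mu) / sigma
Step 2: Substitute values: z = (68 - 74) / 5
Step 3: z = -6 / 5 = -1.2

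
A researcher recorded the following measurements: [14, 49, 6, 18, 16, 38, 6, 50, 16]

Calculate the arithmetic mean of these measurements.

23.6667

Step 1: Sum all values: 14 + 49 + 6 + 18 + 16 + 38 + 6 + 50 + 16 = 213
Step 2: Count the number of values: n = 9
Step 3: Mean = sum / n = 213 / 9 = 23.6667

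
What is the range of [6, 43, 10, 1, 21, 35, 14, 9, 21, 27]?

42

Step 1: Identify the maximum value: max = 43
Step 2: Identify the minimum value: min = 1
Step 3: Range = max - min = 43 - 1 = 42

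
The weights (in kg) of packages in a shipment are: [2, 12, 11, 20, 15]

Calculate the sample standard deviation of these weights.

6.5955

Step 1: Compute the mean: 12
Step 2: Sum of squared deviations from the mean: 174
Step 3: Sample variance = 174 / 4 = 43.5
Step 4: Standard deviation = sqrt(43.5) = 6.5955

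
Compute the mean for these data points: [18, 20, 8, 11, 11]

13.6

Step 1: Sum all values: 18 + 20 + 8 + 11 + 11 = 68
Step 2: Count the number of values: n = 5
Step 3: Mean = sum / n = 68 / 5 = 13.6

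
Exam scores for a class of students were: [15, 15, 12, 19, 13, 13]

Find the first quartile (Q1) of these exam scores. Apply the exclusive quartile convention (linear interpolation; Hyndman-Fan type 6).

12.75

Step 1: Sort the data: [12, 13, 13, 15, 15, 19]
Step 2: n = 6
Step 3: Using the exclusive quartile method:
  Q1 = 12.75
  Q2 (median) = 14
  Q3 = 16
  IQR = Q3 - Q1 = 16 - 12.75 = 3.25
Step 4: Q1 = 12.75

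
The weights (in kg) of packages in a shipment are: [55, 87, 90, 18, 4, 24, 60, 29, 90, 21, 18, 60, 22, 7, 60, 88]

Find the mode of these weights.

60

Step 1: Count the frequency of each value:
  4: appears 1 time(s)
  7: appears 1 time(s)
  18: appears 2 time(s)
  21: appears 1 time(s)
  22: appears 1 time(s)
  24: appears 1 time(s)
  29: appears 1 time(s)
  55: appears 1 time(s)
  60: appears 3 time(s)
  87: appears 1 time(s)
  88: appears 1 time(s)
  90: appears 2 time(s)
Step 2: The value 60 appears most frequently (3 times).
Step 3: Mode = 60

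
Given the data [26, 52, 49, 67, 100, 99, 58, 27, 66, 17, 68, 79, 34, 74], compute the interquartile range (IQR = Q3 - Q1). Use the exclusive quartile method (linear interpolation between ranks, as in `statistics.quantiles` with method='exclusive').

43

Step 1: Sort the data: [17, 26, 27, 34, 49, 52, 58, 66, 67, 68, 74, 79, 99, 100]
Step 2: n = 14
Step 3: Using the exclusive quartile method:
  Q1 = 32.25
  Q2 (median) = 62
  Q3 = 75.25
  IQR = Q3 - Q1 = 75.25 - 32.25 = 43
Step 4: IQR = 43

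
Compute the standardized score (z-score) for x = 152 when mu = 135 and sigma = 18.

0.9444

Step 1: Recall the z-score formula: z = (x - mu) / sigma
Step 2: Substitute values: z = (152 - 135) / 18
Step 3: z = 17 / 18 = 0.9444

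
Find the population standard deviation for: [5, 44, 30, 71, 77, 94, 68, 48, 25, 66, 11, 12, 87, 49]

28.1564

Step 1: Compute the mean: 49.0714
Step 2: Sum of squared deviations from the mean: 11098.9286
Step 3: Population variance = 11098.9286 / 14 = 792.7806
Step 4: Standard deviation = sqrt(792.7806) = 28.1564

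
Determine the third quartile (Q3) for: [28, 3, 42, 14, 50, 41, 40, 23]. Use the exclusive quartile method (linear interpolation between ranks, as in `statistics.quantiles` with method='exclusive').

41.75

Step 1: Sort the data: [3, 14, 23, 28, 40, 41, 42, 50]
Step 2: n = 8
Step 3: Using the exclusive quartile method:
  Q1 = 16.25
  Q2 (median) = 34
  Q3 = 41.75
  IQR = Q3 - Q1 = 41.75 - 16.25 = 25.5
Step 4: Q3 = 41.75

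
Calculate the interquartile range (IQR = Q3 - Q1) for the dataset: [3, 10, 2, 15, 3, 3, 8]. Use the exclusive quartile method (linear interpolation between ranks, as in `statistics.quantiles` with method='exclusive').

7

Step 1: Sort the data: [2, 3, 3, 3, 8, 10, 15]
Step 2: n = 7
Step 3: Using the exclusive quartile method:
  Q1 = 3
  Q2 (median) = 3
  Q3 = 10
  IQR = Q3 - Q1 = 10 - 3 = 7
Step 4: IQR = 7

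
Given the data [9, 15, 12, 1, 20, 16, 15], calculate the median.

15

Step 1: Sort the data in ascending order: [1, 9, 12, 15, 15, 16, 20]
Step 2: The number of values is n = 7.
Step 3: Since n is odd, the median is the middle value at position 4: 15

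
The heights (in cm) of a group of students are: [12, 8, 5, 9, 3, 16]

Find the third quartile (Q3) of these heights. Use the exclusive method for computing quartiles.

13

Step 1: Sort the data: [3, 5, 8, 9, 12, 16]
Step 2: n = 6
Step 3: Using the exclusive quartile method:
  Q1 = 4.5
  Q2 (median) = 8.5
  Q3 = 13
  IQR = Q3 - Q1 = 13 - 4.5 = 8.5
Step 4: Q3 = 13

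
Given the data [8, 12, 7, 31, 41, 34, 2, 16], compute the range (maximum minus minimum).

39

Step 1: Identify the maximum value: max = 41
Step 2: Identify the minimum value: min = 2
Step 3: Range = max - min = 41 - 2 = 39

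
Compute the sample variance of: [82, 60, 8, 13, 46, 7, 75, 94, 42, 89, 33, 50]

959.7197

Step 1: Compute the mean: (82 + 60 + 8 + 13 + 46 + 7 + 75 + 94 + 42 + 89 + 33 + 50) / 12 = 49.9167
Step 2: Compute squared deviations from the mean:
  (82 - 49.9167)^2 = 1029.3403
  (60 - 49.9167)^2 = 101.6736
  (8 - 49.9167)^2 = 1757.0069
  (13 - 49.9167)^2 = 1362.8403
  (46 - 49.9167)^2 = 15.3403
  (7 - 49.9167)^2 = 1841.8403
  (75 - 49.9167)^2 = 629.1736
  (94 - 49.9167)^2 = 1943.3403
  (42 - 49.9167)^2 = 62.6736
  (89 - 49.9167)^2 = 1527.5069
  (33 - 49.9167)^2 = 286.1736
  (50 - 49.9167)^2 = 0.0069
Step 3: Sum of squared deviations = 10556.9167
Step 4: Sample variance = 10556.9167 / 11 = 959.7197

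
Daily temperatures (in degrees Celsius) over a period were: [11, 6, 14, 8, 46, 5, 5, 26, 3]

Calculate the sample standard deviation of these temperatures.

13.9623

Step 1: Compute the mean: 13.7778
Step 2: Sum of squared deviations from the mean: 1559.5556
Step 3: Sample variance = 1559.5556 / 8 = 194.9444
Step 4: Standard deviation = sqrt(194.9444) = 13.9623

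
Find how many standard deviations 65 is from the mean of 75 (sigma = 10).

-1

Step 1: Recall the z-score formula: z = (x - mu) / sigma
Step 2: Substitute values: z = (65 - 75) / 10
Step 3: z = -10 / 10 = -1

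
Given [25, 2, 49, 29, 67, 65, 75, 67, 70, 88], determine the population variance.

650.61

Step 1: Compute the mean: (25 + 2 + 49 + 29 + 67 + 65 + 75 + 67 + 70 + 88) / 10 = 53.7
Step 2: Compute squared deviations from the mean:
  (25 - 53.7)^2 = 823.69
  (2 - 53.7)^2 = 2672.89
  (49 - 53.7)^2 = 22.09
  (29 - 53.7)^2 = 610.09
  (67 - 53.7)^2 = 176.89
  (65 - 53.7)^2 = 127.69
  (75 - 53.7)^2 = 453.69
  (67 - 53.7)^2 = 176.89
  (70 - 53.7)^2 = 265.69
  (88 - 53.7)^2 = 1176.49
Step 3: Sum of squared deviations = 6506.1
Step 4: Population variance = 6506.1 / 10 = 650.61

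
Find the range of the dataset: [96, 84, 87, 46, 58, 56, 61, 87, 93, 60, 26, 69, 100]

74

Step 1: Identify the maximum value: max = 100
Step 2: Identify the minimum value: min = 26
Step 3: Range = max - min = 100 - 26 = 74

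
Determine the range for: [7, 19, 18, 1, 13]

18

Step 1: Identify the maximum value: max = 19
Step 2: Identify the minimum value: min = 1
Step 3: Range = max - min = 19 - 1 = 18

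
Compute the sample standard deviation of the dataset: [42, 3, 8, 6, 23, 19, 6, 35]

14.6556

Step 1: Compute the mean: 17.75
Step 2: Sum of squared deviations from the mean: 1503.5
Step 3: Sample variance = 1503.5 / 7 = 214.7857
Step 4: Standard deviation = sqrt(214.7857) = 14.6556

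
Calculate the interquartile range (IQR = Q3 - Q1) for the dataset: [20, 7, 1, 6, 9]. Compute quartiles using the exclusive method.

11

Step 1: Sort the data: [1, 6, 7, 9, 20]
Step 2: n = 5
Step 3: Using the exclusive quartile method:
  Q1 = 3.5
  Q2 (median) = 7
  Q3 = 14.5
  IQR = Q3 - Q1 = 14.5 - 3.5 = 11
Step 4: IQR = 11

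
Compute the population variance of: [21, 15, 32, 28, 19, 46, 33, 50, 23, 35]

117.36

Step 1: Compute the mean: (21 + 15 + 32 + 28 + 19 + 46 + 33 + 50 + 23 + 35) / 10 = 30.2
Step 2: Compute squared deviations from the mean:
  (21 - 30.2)^2 = 84.64
  (15 - 30.2)^2 = 231.04
  (32 - 30.2)^2 = 3.24
  (28 - 30.2)^2 = 4.84
  (19 - 30.2)^2 = 125.44
  (46 - 30.2)^2 = 249.64
  (33 - 30.2)^2 = 7.84
  (50 - 30.2)^2 = 392.04
  (23 - 30.2)^2 = 51.84
  (35 - 30.2)^2 = 23.04
Step 3: Sum of squared deviations = 1173.6
Step 4: Population variance = 1173.6 / 10 = 117.36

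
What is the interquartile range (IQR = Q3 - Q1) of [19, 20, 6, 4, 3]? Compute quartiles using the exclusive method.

16

Step 1: Sort the data: [3, 4, 6, 19, 20]
Step 2: n = 5
Step 3: Using the exclusive quartile method:
  Q1 = 3.5
  Q2 (median) = 6
  Q3 = 19.5
  IQR = Q3 - Q1 = 19.5 - 3.5 = 16
Step 4: IQR = 16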